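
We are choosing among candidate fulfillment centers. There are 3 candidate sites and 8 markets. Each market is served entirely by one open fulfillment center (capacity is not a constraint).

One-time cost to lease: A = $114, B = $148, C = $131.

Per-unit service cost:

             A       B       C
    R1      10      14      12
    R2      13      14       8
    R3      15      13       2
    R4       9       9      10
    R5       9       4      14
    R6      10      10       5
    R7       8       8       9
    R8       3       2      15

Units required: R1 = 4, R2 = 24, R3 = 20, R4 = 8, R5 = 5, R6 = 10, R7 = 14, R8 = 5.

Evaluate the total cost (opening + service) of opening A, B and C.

Each market is assigned to its cheapest site among the open ones.
{A, B, C}: R1→A 10·4=40, R2→C 8·24=192, R3→C 2·20=40, R4→A 9·8=72, R5→B 4·5=20, R6→C 5·10=50, R7→A 8·14=112, R8→B 2·5=10. Service 536; fixed 393; total 929.

Total cost: 929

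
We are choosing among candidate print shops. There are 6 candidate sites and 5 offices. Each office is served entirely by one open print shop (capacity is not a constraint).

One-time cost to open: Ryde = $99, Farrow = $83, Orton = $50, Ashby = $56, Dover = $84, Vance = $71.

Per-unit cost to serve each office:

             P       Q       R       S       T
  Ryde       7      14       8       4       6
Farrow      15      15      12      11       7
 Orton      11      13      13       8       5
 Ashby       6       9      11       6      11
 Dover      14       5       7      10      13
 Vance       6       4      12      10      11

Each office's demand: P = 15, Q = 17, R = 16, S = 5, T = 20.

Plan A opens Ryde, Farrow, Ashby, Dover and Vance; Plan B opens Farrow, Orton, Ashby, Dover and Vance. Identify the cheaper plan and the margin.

Plan B is cheaper by 59.

Plan A: {Ryde, Farrow, Ashby, Dover, Vance}: P→Ashby 6·15=90, Q→Vance 4·17=68, R→Dover 7·16=112, S→Ryde 4·5=20, T→Ryde 6·20=120. Service 410; fixed 393; total 803.
Plan B: {Farrow, Orton, Ashby, Dover, Vance}: P→Ashby 6·15=90, Q→Vance 4·17=68, R→Dover 7·16=112, S→Ashby 6·5=30, T→Orton 5·20=100. Service 400; fixed 344; total 744.
Difference: |803 − 744| = 59.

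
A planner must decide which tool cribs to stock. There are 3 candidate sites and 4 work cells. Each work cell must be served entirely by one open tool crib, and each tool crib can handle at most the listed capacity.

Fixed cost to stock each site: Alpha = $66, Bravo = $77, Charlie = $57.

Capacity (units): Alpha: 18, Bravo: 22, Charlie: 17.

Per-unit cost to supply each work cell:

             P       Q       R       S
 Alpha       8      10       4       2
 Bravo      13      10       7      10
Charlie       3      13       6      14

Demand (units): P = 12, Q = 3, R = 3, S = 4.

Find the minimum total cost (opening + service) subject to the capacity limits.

Open {Alpha, Charlie}: P→Charlie 3·12=36, Q→Alpha 10·3=30, R→Alpha 4·3=12, S→Alpha 2·4=8.
Loads: Alpha carries 10/18, Charlie carries 12/17. Service 86; fixed 123; total 209.
Next best feasible plan costs 215.

Minimum total cost: 209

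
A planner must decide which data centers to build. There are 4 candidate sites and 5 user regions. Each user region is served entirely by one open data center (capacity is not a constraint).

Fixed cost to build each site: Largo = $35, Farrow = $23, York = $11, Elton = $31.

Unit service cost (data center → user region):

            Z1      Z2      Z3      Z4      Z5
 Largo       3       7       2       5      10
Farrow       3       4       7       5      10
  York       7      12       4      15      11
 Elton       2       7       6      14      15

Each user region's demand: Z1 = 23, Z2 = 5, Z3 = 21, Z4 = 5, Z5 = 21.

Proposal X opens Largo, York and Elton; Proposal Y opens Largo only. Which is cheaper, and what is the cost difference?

Proposal Y is cheaper by 19.

Proposal X: {Largo, York, Elton}: Z1→Elton 2·23=46, Z2→Largo 7·5=35, Z3→Largo 2·21=42, Z4→Largo 5·5=25, Z5→Largo 10·21=210. Service 358; fixed 77; total 435.
Proposal Y: {Largo}: Z1→Largo 3·23=69, Z2→Largo 7·5=35, Z3→Largo 2·21=42, Z4→Largo 5·5=25, Z5→Largo 10·21=210. Service 381; fixed 35; total 416.
Difference: |435 − 416| = 19.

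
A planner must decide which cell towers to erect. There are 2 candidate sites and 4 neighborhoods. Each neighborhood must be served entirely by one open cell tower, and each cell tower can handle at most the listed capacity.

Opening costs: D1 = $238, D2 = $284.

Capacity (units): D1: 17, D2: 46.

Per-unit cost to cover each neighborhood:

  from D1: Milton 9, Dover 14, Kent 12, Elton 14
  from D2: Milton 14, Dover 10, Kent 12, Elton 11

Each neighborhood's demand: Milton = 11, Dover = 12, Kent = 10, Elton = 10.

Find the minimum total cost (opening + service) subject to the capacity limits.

Minimum total cost: 788

Open {D2}: Milton→D2 14·11=154, Dover→D2 10·12=120, Kent→D2 12·10=120, Elton→D2 11·10=110.
Loads: D2 carries 43/46. Service 504; fixed 284; total 788.
Next best feasible plan costs 971.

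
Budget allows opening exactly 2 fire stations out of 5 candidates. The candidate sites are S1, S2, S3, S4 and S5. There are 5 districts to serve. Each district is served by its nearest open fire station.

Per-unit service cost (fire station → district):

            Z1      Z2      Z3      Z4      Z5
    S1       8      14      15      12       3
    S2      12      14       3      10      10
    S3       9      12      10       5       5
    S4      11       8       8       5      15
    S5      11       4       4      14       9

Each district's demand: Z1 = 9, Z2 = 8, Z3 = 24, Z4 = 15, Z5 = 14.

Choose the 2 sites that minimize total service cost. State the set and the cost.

Choose S3 and S5; total service cost 354.

With exactly 2 open, each district uses its cheapest among the chosen.
{S3, S5}: Z1→S3 9·9=81, Z2→S5 4·8=32, Z3→S5 4·24=96, Z4→S3 5·15=75, Z5→S3 5·14=70. Service cost 354.
{S2, S3}: service cost 394
{S1, S5}: service cost 422
Among all 10 size-2 choices, {S3, S5} is lowest.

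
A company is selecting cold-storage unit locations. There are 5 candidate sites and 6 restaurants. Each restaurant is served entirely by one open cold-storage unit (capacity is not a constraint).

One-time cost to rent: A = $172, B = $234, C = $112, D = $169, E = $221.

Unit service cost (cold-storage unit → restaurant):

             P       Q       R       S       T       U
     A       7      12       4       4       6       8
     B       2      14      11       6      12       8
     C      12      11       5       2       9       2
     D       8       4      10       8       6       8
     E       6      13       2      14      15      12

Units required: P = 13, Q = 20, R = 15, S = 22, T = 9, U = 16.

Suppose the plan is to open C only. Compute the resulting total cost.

Each restaurant is assigned to its cheapest site among the open ones.
{C}: P→C 12·13=156, Q→C 11·20=220, R→C 5·15=75, S→C 2·22=44, T→C 9·9=81, U→C 2·16=32. Service 608; fixed 112; total 720.

Total cost: 720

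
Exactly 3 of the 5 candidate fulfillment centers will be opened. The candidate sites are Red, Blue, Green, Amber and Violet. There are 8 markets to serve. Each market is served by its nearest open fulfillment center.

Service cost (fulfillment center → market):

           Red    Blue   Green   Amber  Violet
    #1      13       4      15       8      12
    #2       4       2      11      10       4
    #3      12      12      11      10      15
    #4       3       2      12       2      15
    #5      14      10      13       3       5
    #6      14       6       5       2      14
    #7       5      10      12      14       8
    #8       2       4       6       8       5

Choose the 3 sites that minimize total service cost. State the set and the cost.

Choose Red, Blue and Amber; total service cost 30.

With exactly 3 open, each market uses its cheapest among the chosen.
{Red, Blue, Amber}: #1→Blue 4, #2→Blue 2, #3→Amber 10, #4→Blue 2, #5→Amber 3, #6→Amber 2, #7→Red 5, #8→Red 2. Service cost 30.
{Blue, Amber, Violet}: service cost 35
{Red, Green, Amber}: service cost 36
Among all 10 size-3 choices, {Red, Blue, Amber} is lowest.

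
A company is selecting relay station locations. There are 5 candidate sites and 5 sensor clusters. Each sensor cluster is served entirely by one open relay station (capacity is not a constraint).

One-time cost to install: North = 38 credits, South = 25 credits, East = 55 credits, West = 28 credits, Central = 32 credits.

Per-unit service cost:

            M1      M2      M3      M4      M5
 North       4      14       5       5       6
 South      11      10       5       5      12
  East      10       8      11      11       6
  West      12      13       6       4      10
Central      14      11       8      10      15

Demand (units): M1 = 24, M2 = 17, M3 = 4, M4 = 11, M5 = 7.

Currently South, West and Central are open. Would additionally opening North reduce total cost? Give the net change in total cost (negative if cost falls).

Current service cost with {South, West, Central}: 568.
Adding North: each sensor cluster re-picks its cheapest; new service cost 372, saving 196.
Extra fixed cost: 38. Net change = 38 − 196 = -158.
(Totals: 653 → 495.)

Yes — net change −158 (cost falls by 158).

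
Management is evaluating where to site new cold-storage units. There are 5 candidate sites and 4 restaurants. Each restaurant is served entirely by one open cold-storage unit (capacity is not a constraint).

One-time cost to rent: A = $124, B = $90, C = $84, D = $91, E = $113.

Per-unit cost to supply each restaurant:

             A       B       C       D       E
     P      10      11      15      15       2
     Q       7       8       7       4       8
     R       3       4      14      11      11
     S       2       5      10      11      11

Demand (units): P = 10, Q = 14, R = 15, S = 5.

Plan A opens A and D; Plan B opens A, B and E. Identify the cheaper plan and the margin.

Plan A: {A, D}: P→A 10·10=100, Q→D 4·14=56, R→A 3·15=45, S→A 2·5=10. Service 211; fixed 215; total 426.
Plan B: {A, B, E}: P→E 2·10=20, Q→A 7·14=98, R→A 3·15=45, S→A 2·5=10. Service 173; fixed 327; total 500.
Difference: |426 − 500| = 74.

Plan A is cheaper by 74.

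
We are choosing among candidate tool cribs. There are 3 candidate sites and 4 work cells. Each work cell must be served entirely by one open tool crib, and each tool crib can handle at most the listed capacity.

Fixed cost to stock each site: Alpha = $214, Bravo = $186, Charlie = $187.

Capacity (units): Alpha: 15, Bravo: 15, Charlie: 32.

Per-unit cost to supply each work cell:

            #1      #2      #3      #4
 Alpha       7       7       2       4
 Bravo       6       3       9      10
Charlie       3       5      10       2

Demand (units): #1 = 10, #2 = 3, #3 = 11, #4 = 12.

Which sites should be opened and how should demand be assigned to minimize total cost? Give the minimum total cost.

Minimum total cost: 492

Open {Alpha, Charlie}: #1→Charlie 3·10=30, #2→Charlie 5·3=15, #3→Alpha 2·11=22, #4→Charlie 2·12=24.
Loads: Alpha carries 11/15, Charlie carries 25/32. Service 91; fixed 401; total 492.
Next best feasible plan costs 498.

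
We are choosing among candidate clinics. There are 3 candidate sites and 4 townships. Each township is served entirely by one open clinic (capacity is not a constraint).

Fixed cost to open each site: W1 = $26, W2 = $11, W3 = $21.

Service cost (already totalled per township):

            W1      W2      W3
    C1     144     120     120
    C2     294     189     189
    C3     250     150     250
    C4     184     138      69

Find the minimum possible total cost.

For any fixed open set, each township goes to its cheapest open site; total = fixed + service.
{W2, W3}: C1→W2 120, C2→W2 189, C3→W2 150, C4→W3 69. Service 528; fixed 32; total 560.
{W1, W2, W3}: C1→W2 120, C2→W2 189, C3→W2 150, C4→W3 69. Service 528; fixed 58; total 586.
{W2}: service 597 + fixed 11 = 608
No other subset beats 560.

Minimum total cost: 560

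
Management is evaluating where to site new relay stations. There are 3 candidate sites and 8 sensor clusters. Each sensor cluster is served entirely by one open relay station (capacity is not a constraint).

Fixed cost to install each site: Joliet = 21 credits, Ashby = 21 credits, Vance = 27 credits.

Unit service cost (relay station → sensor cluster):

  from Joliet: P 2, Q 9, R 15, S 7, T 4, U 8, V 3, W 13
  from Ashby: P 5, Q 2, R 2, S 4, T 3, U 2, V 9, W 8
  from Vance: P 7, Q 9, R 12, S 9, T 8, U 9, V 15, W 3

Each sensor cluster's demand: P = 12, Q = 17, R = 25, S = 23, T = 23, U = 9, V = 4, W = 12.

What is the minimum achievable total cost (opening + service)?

Minimum total cost: 404

For any fixed open set, each sensor cluster goes to its cheapest open site; total = fixed + service.
{Joliet, Ashby, Vance}: P→Joliet 2·12=24, Q→Ashby 2·17=34, R→Ashby 2·25=50, S→Ashby 4·23=92, T→Ashby 3·23=69, U→Ashby 2·9=18, V→Joliet 3·4=12, W→Vance 3·12=36. Service 335; fixed 69; total 404.
{Joliet, Ashby}: service 395 + fixed 42 = 437
{Ashby, Vance}: P→Ashby 5·12=60, Q→Ashby 2·17=34, R→Ashby 2·25=50, S→Ashby 4·23=92, T→Ashby 3·23=69, U→Ashby 2·9=18, V→Ashby 9·4=36, W→Vance 3·12=36. Service 395; fixed 48; total 443.
{Joliet}: service 1045 + fixed 21 = 1066
(All 7 nonempty subsets were checked; Joliet, Ashby and Vance is lowest.)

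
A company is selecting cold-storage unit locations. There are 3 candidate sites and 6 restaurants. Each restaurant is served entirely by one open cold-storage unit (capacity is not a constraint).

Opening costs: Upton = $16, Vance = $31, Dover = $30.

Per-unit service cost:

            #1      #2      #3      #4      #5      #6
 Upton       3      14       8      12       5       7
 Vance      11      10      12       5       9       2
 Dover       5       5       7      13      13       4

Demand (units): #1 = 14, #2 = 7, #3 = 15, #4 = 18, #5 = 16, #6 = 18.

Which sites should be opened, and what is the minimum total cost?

For any fixed open set, each restaurant goes to its cheapest open site; total = fixed + service.
{Upton, Vance, Dover}: #1→Upton 3·14=42, #2→Dover 5·7=35, #3→Dover 7·15=105, #4→Vance 5·18=90, #5→Upton 5·16=80, #6→Vance 2·18=36. Service 388; fixed 77; total 465.
{Upton, Vance}: #1→Upton 3·14=42, #2→Vance 10·7=70, #3→Upton 8·15=120, #4→Vance 5·18=90, #5→Upton 5·16=80, #6→Vance 2·18=36. Service 438; fixed 47; total 485.
{Vance, Dover}: service 480 + fixed 61 = 541
{Upton}: #1→Upton 3·14=42, #2→Upton 14·7=98, #3→Upton 8·15=120, #4→Upton 12·18=216, #5→Upton 5·16=80, #6→Upton 7·18=126. Service 682; fixed 16; total 698.
No other subset beats 465.

Open Upton, Vance and Dover; minimum total cost 465.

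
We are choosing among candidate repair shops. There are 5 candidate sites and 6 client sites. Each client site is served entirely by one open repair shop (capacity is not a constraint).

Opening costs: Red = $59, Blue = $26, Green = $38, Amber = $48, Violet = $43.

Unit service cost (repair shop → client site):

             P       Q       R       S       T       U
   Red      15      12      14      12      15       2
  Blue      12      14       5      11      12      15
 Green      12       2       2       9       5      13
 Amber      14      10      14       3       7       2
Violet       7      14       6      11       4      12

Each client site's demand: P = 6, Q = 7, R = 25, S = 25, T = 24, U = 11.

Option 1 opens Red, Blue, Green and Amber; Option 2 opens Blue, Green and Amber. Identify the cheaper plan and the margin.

Option 1: {Red, Blue, Green, Amber}: P→Blue 12·6=72, Q→Green 2·7=14, R→Green 2·25=50, S→Amber 3·25=75, T→Green 5·24=120, U→Red 2·11=22. Service 353; fixed 171; total 524.
Option 2: {Blue, Green, Amber}: P→Blue 12·6=72, Q→Green 2·7=14, R→Green 2·25=50, S→Amber 3·25=75, T→Green 5·24=120, U→Amber 2·11=22. Service 353; fixed 112; total 465.
Difference: |524 − 465| = 59.

Option 2 is cheaper by 59.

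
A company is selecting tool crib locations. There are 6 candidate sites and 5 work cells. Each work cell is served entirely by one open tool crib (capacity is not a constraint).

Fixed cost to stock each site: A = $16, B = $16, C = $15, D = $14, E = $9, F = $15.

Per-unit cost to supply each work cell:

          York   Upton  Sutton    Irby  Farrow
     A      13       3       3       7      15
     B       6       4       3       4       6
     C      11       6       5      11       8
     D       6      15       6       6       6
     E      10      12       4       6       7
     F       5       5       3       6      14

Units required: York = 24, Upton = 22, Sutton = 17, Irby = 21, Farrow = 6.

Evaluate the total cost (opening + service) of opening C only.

Total cost: 775

Each work cell is assigned to its cheapest site among the open ones.
{C}: York→C 11·24=264, Upton→C 6·22=132, Sutton→C 5·17=85, Irby→C 11·21=231, Farrow→C 8·6=48. Service 760; fixed 15; total 775.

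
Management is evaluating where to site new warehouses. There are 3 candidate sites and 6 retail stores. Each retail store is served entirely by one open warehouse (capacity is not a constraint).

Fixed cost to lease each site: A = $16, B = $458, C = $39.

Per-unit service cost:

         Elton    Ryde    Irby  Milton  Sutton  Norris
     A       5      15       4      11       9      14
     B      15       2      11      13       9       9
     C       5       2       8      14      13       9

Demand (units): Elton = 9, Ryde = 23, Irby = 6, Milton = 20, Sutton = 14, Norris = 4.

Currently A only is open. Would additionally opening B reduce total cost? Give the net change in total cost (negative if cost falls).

No — net change +139 (cost rises by 139).

Current service cost with {A}: 816.
Adding B: each retail store re-picks its cheapest; new service cost 497, saving 319.
Extra fixed cost: 458. Net change = 458 − 319 = 139.
(Totals: 832 → 971.)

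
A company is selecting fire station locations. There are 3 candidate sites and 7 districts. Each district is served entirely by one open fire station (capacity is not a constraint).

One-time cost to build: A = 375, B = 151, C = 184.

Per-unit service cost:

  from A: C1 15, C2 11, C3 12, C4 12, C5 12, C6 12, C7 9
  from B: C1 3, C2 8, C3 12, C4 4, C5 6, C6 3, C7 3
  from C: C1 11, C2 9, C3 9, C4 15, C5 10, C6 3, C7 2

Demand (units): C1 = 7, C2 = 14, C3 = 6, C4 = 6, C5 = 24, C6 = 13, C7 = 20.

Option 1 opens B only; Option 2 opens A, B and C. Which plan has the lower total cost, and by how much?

Option 1 is cheaper by 521.

Option 1: {B}: C1→B 3·7=21, C2→B 8·14=112, C3→B 12·6=72, C4→B 4·6=24, C5→B 6·24=144, C6→B 3·13=39, C7→B 3·20=60. Service 472; fixed 151; total 623.
Option 2: {A, B, C}: C1→B 3·7=21, C2→B 8·14=112, C3→C 9·6=54, C4→B 4·6=24, C5→B 6·24=144, C6→B 3·13=39, C7→C 2·20=40. Service 434; fixed 710; total 1144.
Difference: |623 − 1144| = 521.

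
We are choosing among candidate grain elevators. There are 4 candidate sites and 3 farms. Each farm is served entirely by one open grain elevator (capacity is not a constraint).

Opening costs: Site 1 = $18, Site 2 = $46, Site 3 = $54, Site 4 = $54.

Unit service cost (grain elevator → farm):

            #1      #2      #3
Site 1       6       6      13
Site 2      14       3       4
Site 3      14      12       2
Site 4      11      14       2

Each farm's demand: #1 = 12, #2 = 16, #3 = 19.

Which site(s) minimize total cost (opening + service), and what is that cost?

Open Site 1 and Site 2; minimum total cost 260.

For any fixed open set, each farm goes to its cheapest open site; total = fixed + service.
{Site 1, Site 2}: #1→Site 1 6·12=72, #2→Site 2 3·16=48, #3→Site 2 4·19=76. Service 196; fixed 64; total 260.
{Site 1, Site 2, Site 3}: #1→Site 1 6·12=72, #2→Site 2 3·16=48, #3→Site 3 2·19=38. Service 158; fixed 118; total 276.
{Site 1, Site 2, Site 4}: #1→Site 1 6·12=72, #2→Site 2 3·16=48, #3→Site 4 2·19=38. Service 158; fixed 118; total 276.
{Site 1, Site 2, Site 3, Site 4}: #1→Site 1 6·12=72, #2→Site 2 3·16=48, #3→Site 3 2·19=38. Service 158; fixed 172; total 330.
(All 15 nonempty subsets were checked; Site 1 and Site 2 is lowest.)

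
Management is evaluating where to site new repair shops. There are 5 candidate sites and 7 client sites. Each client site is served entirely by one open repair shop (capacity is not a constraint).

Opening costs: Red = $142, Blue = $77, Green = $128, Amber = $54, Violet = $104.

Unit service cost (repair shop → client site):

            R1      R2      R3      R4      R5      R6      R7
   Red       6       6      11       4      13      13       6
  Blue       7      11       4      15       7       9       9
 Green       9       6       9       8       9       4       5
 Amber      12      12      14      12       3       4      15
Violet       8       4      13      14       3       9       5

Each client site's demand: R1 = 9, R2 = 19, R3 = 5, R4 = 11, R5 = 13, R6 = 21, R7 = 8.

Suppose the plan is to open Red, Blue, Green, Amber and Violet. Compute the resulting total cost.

Each client site is assigned to its cheapest site among the open ones.
{Red, Blue, Green, Amber, Violet}: R1→Red 6·9=54, R2→Violet 4·19=76, R3→Blue 4·5=20, R4→Red 4·11=44, R5→Amber 3·13=39, R6→Green 4·21=84, R7→Green 5·8=40. Service 357; fixed 505; total 862.

Total cost: 862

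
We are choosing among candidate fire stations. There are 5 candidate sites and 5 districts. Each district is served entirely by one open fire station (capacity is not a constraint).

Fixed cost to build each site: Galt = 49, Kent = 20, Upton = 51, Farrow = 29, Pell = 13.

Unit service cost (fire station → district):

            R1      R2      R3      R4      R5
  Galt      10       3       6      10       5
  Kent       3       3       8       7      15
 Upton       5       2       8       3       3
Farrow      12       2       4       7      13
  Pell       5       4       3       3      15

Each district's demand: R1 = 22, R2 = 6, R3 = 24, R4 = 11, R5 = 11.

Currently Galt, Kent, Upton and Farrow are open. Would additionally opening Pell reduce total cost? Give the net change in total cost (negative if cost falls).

Yes — net change −11 (cost falls by 11).

Current service cost with {Galt, Kent, Upton, Farrow}: 240.
Adding Pell: each district re-picks its cheapest; new service cost 216, saving 24.
Extra fixed cost: 13. Net change = 13 − 24 = -11.
(Totals: 389 → 378.)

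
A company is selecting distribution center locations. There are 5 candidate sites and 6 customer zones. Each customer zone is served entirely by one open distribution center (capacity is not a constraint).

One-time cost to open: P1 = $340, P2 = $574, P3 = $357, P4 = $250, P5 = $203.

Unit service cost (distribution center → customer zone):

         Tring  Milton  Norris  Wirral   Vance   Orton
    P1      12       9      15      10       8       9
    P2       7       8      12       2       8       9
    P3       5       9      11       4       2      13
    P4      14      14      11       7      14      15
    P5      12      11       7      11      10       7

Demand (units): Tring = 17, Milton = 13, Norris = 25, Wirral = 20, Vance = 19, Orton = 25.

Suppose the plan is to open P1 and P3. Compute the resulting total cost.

Each customer zone is assigned to its cheapest site among the open ones.
{P1, P3}: Tring→P3 5·17=85, Milton→P1 9·13=117, Norris→P3 11·25=275, Wirral→P3 4·20=80, Vance→P3 2·19=38, Orton→P1 9·25=225. Service 820; fixed 697; total 1517.

Total cost: 1517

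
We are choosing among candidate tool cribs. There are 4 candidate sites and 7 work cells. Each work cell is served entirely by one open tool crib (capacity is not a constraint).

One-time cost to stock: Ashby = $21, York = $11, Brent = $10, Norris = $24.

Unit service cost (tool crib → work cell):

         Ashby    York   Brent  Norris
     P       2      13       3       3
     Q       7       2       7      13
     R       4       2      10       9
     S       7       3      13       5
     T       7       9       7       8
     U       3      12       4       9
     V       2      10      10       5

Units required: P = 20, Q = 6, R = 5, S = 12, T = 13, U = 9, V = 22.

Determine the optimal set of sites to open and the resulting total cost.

Open Ashby and York; minimum total cost 292.

For any fixed open set, each work cell goes to its cheapest open site; total = fixed + service.
{Ashby, York}: P→Ashby 2·20=40, Q→York 2·6=12, R→York 2·5=10, S→York 3·12=36, T→Ashby 7·13=91, U→Ashby 3·9=27, V→Ashby 2·22=44. Service 260; fixed 32; total 292.
{Ashby, York, Brent}: service 260 + fixed 42 = 302
{Ashby, York, Norris}: P→Ashby 2·20=40, Q→York 2·6=12, R→York 2·5=10, S→York 3·12=36, T→Ashby 7·13=91, U→Ashby 3·9=27, V→Ashby 2·22=44. Service 260; fixed 56; total 316.
{Ashby, York, Brent, Norris}: service 260 + fixed 66 = 326
No other subset beats 292.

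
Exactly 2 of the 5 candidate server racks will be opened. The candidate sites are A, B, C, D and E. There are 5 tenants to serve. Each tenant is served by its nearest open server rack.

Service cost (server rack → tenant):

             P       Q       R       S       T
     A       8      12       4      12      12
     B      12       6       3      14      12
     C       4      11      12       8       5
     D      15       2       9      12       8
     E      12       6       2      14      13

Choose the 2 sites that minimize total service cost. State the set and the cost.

Choose C and E; total service cost 25.

With exactly 2 open, each tenant uses its cheapest among the chosen.
{C, E}: P→C 4, Q→E 6, R→E 2, S→C 8, T→C 5. Service cost 25.
{B, C}: service cost 26
{C, D}: service cost 28
Among all 10 size-2 choices, {C, E} is lowest.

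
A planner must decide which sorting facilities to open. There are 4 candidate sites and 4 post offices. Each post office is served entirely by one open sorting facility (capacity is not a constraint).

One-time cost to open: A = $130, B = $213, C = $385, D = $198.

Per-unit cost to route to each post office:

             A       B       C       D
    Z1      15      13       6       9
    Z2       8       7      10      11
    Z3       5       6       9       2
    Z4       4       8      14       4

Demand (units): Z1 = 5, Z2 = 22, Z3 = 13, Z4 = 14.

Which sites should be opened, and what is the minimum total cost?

Open A only; minimum total cost 502.

For any fixed open set, each post office goes to its cheapest open site; total = fixed + service.
{A}: Z1→A 15·5=75, Z2→A 8·22=176, Z3→A 5·13=65, Z4→A 4·14=56. Service 372; fixed 130; total 502.
{D}: Z1→D 9·5=45, Z2→D 11·22=242, Z3→D 2·13=26, Z4→D 4·14=56. Service 369; fixed 198; total 567.
{B}: Z1→B 13·5=65, Z2→B 7·22=154, Z3→B 6·13=78, Z4→B 8·14=112. Service 409; fixed 213; total 622.
{A, B, C, D}: service 266 + fixed 926 = 1192
No other subset beats 502.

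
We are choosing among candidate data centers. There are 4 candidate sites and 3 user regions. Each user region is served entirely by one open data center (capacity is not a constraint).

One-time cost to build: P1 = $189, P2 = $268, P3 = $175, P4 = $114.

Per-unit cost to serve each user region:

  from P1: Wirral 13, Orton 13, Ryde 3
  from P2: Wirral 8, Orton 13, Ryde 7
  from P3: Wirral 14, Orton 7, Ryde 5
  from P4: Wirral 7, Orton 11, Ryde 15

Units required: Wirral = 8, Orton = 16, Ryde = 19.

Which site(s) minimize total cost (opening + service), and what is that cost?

For any fixed open set, each user region goes to its cheapest open site; total = fixed + service.
{P3}: Wirral→P3 14·8=112, Orton→P3 7·16=112, Ryde→P3 5·19=95. Service 319; fixed 175; total 494.
{P3, P4}: Wirral→P4 7·8=56, Orton→P3 7·16=112, Ryde→P3 5·19=95. Service 263; fixed 289; total 552.
{P1}: Wirral→P1 13·8=104, Orton→P1 13·16=208, Ryde→P1 3·19=57. Service 369; fixed 189; total 558.
{P1, P2, P3, P4}: service 225 + fixed 746 = 971
(All 15 nonempty subsets were checked; P3 only is lowest.)

Open P3 only; minimum total cost 494.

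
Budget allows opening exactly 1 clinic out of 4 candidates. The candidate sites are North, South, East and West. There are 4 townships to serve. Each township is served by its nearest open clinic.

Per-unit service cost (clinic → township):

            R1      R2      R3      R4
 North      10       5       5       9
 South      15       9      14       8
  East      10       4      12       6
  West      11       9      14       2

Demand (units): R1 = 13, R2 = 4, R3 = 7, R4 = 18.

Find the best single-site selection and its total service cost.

Choose West only; total service cost 313.

With exactly 1 open, each township uses its cheapest among the chosen.
{West}: R1→West 11·13=143, R2→West 9·4=36, R3→West 14·7=98, R4→West 2·18=36. Service cost 313.
{East}: service cost 338
{North}: service cost 347
Among all 4 size-1 choices, {West} is lowest.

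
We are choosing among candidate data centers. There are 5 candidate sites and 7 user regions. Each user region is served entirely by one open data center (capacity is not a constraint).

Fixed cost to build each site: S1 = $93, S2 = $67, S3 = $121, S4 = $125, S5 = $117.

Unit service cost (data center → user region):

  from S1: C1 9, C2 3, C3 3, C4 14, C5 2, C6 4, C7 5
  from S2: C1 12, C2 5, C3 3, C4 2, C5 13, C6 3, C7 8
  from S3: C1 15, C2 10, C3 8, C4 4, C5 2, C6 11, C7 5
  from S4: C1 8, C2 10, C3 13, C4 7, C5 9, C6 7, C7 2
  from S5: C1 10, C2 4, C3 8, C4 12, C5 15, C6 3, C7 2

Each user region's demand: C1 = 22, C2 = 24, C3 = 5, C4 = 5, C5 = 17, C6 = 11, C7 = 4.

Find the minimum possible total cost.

For any fixed open set, each user region goes to its cheapest open site; total = fixed + service.
{S1, S2}: C1→S1 9·22=198, C2→S1 3·24=72, C3→S1 3·5=15, C4→S2 2·5=10, C5→S1 2·17=34, C6→S2 3·11=33, C7→S1 5·4=20. Service 382; fixed 160; total 542.
{S1}: C1→S1 9·22=198, C2→S1 3·24=72, C3→S1 3·5=15, C4→S1 14·5=70, C5→S1 2·17=34, C6→S1 4·11=44, C7→S1 5·4=20. Service 453; fixed 93; total 546.
{S1, S4}: C1→S4 8·22=176, C2→S1 3·24=72, C3→S1 3·5=15, C4→S4 7·5=35, C5→S1 2·17=34, C6→S1 4·11=44, C7→S4 2·4=8. Service 384; fixed 218; total 602.
{S1, S2, S3, S4, S5}: C1→S4 8·22=176, C2→S1 3·24=72, C3→S1 3·5=15, C4→S2 2·5=10, C5→S1 2·17=34, C6→S2 3·11=33, C7→S4 2·4=8. Service 348; fixed 523; total 871.
No other subset beats 542.

Minimum total cost: 542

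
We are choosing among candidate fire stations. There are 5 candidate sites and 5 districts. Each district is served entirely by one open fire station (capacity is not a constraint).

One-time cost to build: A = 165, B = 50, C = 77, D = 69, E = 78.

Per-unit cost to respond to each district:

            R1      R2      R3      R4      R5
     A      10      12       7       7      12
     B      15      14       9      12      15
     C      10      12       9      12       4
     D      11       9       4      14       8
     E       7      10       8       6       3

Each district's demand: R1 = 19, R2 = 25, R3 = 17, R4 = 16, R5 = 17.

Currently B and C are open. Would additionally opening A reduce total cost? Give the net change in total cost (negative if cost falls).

Current service cost with {B, C}: 903.
Adding A: each district re-picks its cheapest; new service cost 789, saving 114.
Extra fixed cost: 165. Net change = 165 − 114 = 51.
(Totals: 1030 → 1081.)

No — net change +51 (cost rises by 51).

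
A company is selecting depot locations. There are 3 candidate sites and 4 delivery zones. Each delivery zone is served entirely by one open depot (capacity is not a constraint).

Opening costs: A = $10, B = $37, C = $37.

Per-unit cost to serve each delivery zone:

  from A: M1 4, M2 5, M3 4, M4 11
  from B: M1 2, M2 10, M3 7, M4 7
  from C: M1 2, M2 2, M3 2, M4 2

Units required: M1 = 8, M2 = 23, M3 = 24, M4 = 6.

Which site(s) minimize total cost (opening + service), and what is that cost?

Open C only; minimum total cost 159.

For any fixed open set, each delivery zone goes to its cheapest open site; total = fixed + service.
{C}: M1→C 2·8=16, M2→C 2·23=46, M3→C 2·24=48, M4→C 2·6=12. Service 122; fixed 37; total 159.
{A, C}: M1→C 2·8=16, M2→C 2·23=46, M3→C 2·24=48, M4→C 2·6=12. Service 122; fixed 47; total 169.
{B, C}: M1→B 2·8=16, M2→C 2·23=46, M3→C 2·24=48, M4→C 2·6=12. Service 122; fixed 74; total 196.
{A, B, C}: M1→B 2·8=16, M2→C 2·23=46, M3→C 2·24=48, M4→C 2·6=12. Service 122; fixed 84; total 206.
No other subset beats 159.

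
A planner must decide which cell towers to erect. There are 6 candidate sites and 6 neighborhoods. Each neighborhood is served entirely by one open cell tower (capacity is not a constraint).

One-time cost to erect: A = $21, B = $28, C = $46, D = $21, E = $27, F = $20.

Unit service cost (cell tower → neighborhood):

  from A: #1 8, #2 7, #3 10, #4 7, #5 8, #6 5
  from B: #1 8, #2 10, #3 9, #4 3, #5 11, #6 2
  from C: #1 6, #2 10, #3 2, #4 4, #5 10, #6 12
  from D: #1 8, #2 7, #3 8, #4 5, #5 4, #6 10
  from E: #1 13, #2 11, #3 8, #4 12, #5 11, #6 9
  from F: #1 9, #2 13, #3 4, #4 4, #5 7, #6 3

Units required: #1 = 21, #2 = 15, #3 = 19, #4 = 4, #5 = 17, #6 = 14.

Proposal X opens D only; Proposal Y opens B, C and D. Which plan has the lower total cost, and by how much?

Proposal X: {D}: #1→D 8·21=168, #2→D 7·15=105, #3→D 8·19=152, #4→D 5·4=20, #5→D 4·17=68, #6→D 10·14=140. Service 653; fixed 21; total 674.
Proposal Y: {B, C, D}: #1→C 6·21=126, #2→D 7·15=105, #3→C 2·19=38, #4→B 3·4=12, #5→D 4·17=68, #6→B 2·14=28. Service 377; fixed 95; total 472.
Difference: |674 − 472| = 202.

Proposal Y is cheaper by 202.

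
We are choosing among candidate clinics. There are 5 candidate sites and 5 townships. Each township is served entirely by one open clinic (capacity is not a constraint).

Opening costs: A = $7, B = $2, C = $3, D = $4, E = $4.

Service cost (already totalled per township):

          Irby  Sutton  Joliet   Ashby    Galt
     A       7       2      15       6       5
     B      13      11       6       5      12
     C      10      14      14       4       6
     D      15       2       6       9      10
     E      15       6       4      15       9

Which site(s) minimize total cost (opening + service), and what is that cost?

For any fixed open set, each township goes to its cheapest open site; total = fixed + service.
{A, B}: Irby→A 7, Sutton→A 2, Joliet→B 6, Ashby→B 5, Galt→A 5. Service 25; fixed 9; total 34.
{A, E}: service 24 + fixed 11 = 35
{C, D}: Irby→C 10, Sutton→D 2, Joliet→D 6, Ashby→C 4, Galt→C 6. Service 28; fixed 7; total 35.
{A, B, C, D, E}: Irby→A 7, Sutton→A 2, Joliet→E 4, Ashby→C 4, Galt→A 5. Service 22; fixed 20; total 42.
No other subset beats 34.

Open A and B; minimum total cost 34.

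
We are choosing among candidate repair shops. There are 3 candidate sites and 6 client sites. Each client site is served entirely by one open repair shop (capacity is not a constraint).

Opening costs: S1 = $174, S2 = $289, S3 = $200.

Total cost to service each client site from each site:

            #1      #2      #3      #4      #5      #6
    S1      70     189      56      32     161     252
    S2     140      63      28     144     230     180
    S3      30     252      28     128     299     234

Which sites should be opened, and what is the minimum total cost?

Open S1 only; minimum total cost 934.

For any fixed open set, each client site goes to its cheapest open site; total = fixed + service.
{S1}: #1→S1 70, #2→S1 189, #3→S1 56, #4→S1 32, #5→S1 161, #6→S1 252. Service 760; fixed 174; total 934.
{S1, S2}: service 534 + fixed 463 = 997
{S1, S3}: #1→S3 30, #2→S1 189, #3→S3 28, #4→S1 32, #5→S1 161, #6→S3 234. Service 674; fixed 374; total 1048.
{S1, S2, S3}: #1→S3 30, #2→S2 63, #3→S2 28, #4→S1 32, #5→S1 161, #6→S2 180. Service 494; fixed 663; total 1157.
No other subset beats 934.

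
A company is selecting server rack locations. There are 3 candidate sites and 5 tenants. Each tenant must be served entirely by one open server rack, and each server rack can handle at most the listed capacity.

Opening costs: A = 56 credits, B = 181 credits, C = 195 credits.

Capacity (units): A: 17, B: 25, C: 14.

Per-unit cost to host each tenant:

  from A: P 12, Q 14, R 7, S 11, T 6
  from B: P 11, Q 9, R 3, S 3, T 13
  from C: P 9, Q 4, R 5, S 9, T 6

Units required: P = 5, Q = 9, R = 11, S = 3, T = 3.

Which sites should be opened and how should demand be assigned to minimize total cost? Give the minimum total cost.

Minimum total cost: 438

Open {A, B}: P→A 12·5=60, Q→B 9·9=81, R→B 3·11=33, S→B 3·3=9, T→A 6·3=18.
Loads: A carries 8/17, B carries 23/25. Service 201; fixed 237; total 438.
Next best feasible plan costs 457.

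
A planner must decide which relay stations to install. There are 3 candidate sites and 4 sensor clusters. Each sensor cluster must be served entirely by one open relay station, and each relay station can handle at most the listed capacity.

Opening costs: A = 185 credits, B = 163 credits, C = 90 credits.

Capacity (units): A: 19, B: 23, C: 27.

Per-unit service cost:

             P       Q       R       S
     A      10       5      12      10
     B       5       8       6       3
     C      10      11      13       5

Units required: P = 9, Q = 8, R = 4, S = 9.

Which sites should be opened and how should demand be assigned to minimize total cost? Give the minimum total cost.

Minimum total cost: 431

Open {B, C}: P→B 5·9=45, Q→B 8·8=64, R→B 6·4=24, S→C 5·9=45.
Loads: B carries 21/23, C carries 9/27. Service 178; fixed 253; total 431.
Next best feasible plan costs 437.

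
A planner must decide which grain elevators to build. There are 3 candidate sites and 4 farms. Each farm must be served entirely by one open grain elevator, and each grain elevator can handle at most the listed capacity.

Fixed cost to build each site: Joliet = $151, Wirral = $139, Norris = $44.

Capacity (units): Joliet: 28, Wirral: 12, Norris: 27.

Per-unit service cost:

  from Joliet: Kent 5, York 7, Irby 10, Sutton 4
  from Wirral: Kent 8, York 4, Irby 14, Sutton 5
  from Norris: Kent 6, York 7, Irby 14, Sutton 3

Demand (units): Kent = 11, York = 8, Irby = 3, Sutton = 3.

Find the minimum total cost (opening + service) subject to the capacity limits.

Minimum total cost: 217

Open {Norris}: Kent→Norris 6·11=66, York→Norris 7·8=56, Irby→Norris 14·3=42, Sutton→Norris 3·3=9.
Loads: Norris carries 25/27. Service 173; fixed 44; total 217.
Next best feasible plan costs 304.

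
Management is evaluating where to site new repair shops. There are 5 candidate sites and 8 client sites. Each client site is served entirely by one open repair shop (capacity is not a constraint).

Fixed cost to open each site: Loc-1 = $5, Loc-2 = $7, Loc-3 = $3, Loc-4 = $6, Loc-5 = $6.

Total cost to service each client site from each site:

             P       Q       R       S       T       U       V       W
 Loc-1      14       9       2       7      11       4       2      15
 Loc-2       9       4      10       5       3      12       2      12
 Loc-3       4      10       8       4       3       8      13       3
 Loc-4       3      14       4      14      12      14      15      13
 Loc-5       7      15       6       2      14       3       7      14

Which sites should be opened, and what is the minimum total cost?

Open Loc-1 and Loc-3; minimum total cost 39.

For any fixed open set, each client site goes to its cheapest open site; total = fixed + service.
{Loc-1, Loc-3}: P→Loc-3 4, Q→Loc-1 9, R→Loc-1 2, S→Loc-3 4, T→Loc-3 3, U→Loc-1 4, V→Loc-1 2, W→Loc-3 3. Service 31; fixed 8; total 39.
{Loc-1, Loc-2, Loc-3}: service 26 + fixed 15 = 41
{Loc-1, Loc-3, Loc-5}: P→Loc-3 4, Q→Loc-1 9, R→Loc-1 2, S→Loc-5 2, T→Loc-3 3, U→Loc-5 3, V→Loc-1 2, W→Loc-3 3. Service 28; fixed 14; total 42.
{Loc-1, Loc-2, Loc-3, Loc-4, Loc-5}: service 22 + fixed 27 = 49
No other subset beats 39.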